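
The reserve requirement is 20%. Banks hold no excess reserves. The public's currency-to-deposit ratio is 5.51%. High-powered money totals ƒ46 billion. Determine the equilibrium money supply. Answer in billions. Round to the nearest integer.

ƒ190 billion

The money multiplier is m = (1 + c) / (rr + c) = (1 + 0.0551) / (0.2 + 0.0551) ≈ 4.1360.
So M = m × MB = 4.1360 × 46 = 190.256 billion.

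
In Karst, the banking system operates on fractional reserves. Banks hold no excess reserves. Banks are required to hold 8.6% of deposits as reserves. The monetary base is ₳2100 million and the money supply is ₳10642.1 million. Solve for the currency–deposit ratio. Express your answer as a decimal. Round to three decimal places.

Using m = M/MB = 10642.1/2100 ≈ 5.067667. From m = (1 + c)/(c + rr + e), rearranging gives 1 + c = m·(c + rr + e), so c·(1 − m) = m·(rr + e) − 1.
Hence c = [m·(rr + e) − 1]/(1 − m) = [5.067667 × (0.086 + 0) − 1] / (1 − 5.067667) ≈ 0.138699.

0.139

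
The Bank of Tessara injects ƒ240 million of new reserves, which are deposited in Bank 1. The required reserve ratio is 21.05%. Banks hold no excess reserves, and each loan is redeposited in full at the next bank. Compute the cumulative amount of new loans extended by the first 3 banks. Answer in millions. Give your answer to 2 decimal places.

ƒ457.18 million

Bank i lends (1 − rr)^i of the original deposit: Bank 1 lends 240·0.7895 = 189.4800, Bank 2 lends 240·0.7895² ≈ 149.5945, and so on.
Summing a geometric series: total = 240·[0.7895·(1 − 0.7895^3) / (1 − 0.7895)] ≈ 457.1793 million.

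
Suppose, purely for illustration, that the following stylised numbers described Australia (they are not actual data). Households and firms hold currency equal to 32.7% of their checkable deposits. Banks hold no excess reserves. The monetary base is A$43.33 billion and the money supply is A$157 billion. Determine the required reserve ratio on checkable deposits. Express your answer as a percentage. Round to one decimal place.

Using m = M/MB = 157/43.33 ≈ 3.623356. Since m = (1 + c)/(c + rr + e), the denominator satisfies c + rr + e = (1 + c)/m = (1 + 0.327) / 3.623356 ≈ 0.366235.
With c = 0.327 and e = 0, the required reserve ratio on checkable deposits is 0.366235 − 0.327 − 0 = 0.039235.

3.9%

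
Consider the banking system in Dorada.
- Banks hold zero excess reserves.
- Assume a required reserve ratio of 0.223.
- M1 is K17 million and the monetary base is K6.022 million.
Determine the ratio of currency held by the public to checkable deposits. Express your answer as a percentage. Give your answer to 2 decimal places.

20.32%

Using m = M/MB = 17/6.022 ≈ 2.822982. From m = (1 + c)/(c + rr + e), rearranging gives 1 + c = m·(c + rr + e), so c·(1 − m) = m·(rr + e) − 1.
Hence c = [m·(rr + e) − 1]/(1 − m) = [2.822982 × (0.223 + 0) − 1] / (1 − 2.822982) ≈ 0.203225.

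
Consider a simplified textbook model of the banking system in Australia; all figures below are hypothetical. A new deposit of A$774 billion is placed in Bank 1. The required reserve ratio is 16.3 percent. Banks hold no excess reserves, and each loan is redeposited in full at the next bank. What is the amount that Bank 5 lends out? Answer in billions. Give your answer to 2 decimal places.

A$317.96 billion

Each bank lends a fraction (1 − rr) = 0.8370 of the deposit it receives, so Bank 5 receives 774·0.8370^4 and lends 774·0.8370^5 ≈ 317.9569 billion.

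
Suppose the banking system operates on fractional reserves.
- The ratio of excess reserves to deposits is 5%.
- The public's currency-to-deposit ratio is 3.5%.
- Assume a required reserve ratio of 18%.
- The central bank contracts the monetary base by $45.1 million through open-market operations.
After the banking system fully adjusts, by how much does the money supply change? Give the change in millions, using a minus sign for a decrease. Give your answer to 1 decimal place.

-176.1 million

The money multiplier is m = (1 + c) / (rr + e + c) = (1 + 0.035) / (0.18 + 0.05 + 0.035) ≈ 3.9057.
The sale removes 45.1 million of base, so ΔM = m × ΔMB = 3.9057 × (−45.1) ≈ -176.1471 million.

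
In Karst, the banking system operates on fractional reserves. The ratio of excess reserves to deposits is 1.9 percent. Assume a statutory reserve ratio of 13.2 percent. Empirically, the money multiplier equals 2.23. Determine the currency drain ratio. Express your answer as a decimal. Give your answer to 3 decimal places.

0.539

Using m = 2.23. From m = (1 + c)/(c + rr + e), rearranging gives 1 + c = m·(c + rr + e), so c·(1 − m) = m·(rr + e) − 1.
Hence c = [m·(rr + e) − 1]/(1 − m) = [2.23 × (0.132 + 0.019) − 1] / (1 − 2.23) ≈ 0.539244.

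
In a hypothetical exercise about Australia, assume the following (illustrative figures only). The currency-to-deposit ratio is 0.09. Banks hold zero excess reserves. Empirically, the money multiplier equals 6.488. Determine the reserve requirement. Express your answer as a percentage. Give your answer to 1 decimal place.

Using m = 6.488. Since m = (1 + c)/(c + rr + e), the denominator satisfies c + rr + e = (1 + c)/m = (1 + 0.09) / 6.488 ≈ 0.168002.
With c = 0.09 and e = 0, the reserve requirement is 0.168002 − 0.09 − 0 = 0.078002.

7.8%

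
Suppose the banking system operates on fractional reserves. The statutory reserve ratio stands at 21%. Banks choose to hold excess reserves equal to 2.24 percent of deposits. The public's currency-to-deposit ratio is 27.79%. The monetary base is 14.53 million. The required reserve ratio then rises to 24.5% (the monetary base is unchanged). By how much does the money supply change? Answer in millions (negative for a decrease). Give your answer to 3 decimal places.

-2.335 million

Initially m₁ = (1 + 0.2779) / (0.21 + 0.0224 + 0.2779) ≈ 2.504213, so M₁ = 2.504213 × 14.53 ≈ 36.3862 million.
After the change m₂ = (1 + 0.2779) / (0.245 + 0.0224 + 0.2779) ≈ 2.343481, so M₂ = 2.343481 × 14.53 ≈ 34.0508 million.
ΔM = M₂ − M₁ = 34.0508 − 36.3862 = -2.3354 million.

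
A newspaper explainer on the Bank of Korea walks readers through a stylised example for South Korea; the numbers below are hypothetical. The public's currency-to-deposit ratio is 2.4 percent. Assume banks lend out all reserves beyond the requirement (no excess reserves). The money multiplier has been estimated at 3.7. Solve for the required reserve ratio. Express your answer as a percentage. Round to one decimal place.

Using m = 3.7. Since m = (1 + c)/(c + rr + e), the denominator satisfies c + rr + e = (1 + c)/m = (1 + 0.024) / 3.7 ≈ 0.276757.
With c = 0.024 and e = 0, the required reserve ratio is 0.276757 − 0.024 − 0 = 0.252757.

25.3%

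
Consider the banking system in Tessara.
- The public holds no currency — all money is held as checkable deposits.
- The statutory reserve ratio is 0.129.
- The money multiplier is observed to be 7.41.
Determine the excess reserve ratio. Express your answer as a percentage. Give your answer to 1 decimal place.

0.6%

Using m = 7.41. Since m = (1 + c)/(c + rr + e), the denominator satisfies c + rr + e = (1 + c)/m = (1 + 0) / 7.41 ≈ 0.134953.
With c = 0 and rr = 0.129, the excess reserve ratio is 0.134953 − 0 − 0.129 = 0.005953.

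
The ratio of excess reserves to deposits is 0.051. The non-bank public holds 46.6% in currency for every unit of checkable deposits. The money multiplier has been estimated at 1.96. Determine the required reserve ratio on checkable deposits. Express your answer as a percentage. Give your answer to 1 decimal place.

23.1%

Using m = 1.96. Since m = (1 + c)/(c + rr + e), the denominator satisfies c + rr + e = (1 + c)/m = (1 + 0.466) / 1.96 ≈ 0.747959.
With c = 0.466 and e = 0.051, the required reserve ratio on checkable deposits is 0.747959 − 0.466 − 0.051 = 0.230959.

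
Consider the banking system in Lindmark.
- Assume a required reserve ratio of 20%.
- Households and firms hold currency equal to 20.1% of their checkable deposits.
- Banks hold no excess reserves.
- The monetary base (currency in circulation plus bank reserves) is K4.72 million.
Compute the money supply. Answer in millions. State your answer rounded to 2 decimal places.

The money multiplier is m = (1 + c) / (rr + c) = (1 + 0.201) / (0.2 + 0.201) ≈ 2.9950.
So M = m × MB = 2.9950 × 4.72 = 14.1364 million.

K14.14 million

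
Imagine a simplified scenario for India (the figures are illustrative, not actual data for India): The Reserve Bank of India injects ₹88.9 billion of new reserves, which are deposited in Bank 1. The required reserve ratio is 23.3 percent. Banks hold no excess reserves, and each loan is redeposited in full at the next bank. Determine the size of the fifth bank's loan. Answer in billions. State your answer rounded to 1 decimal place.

Each bank lends a fraction (1 − rr) = 0.7670 of the deposit it receives, so Bank 5 receives 88.9·0.7670^4 and lends 88.9·0.7670^5 ≈ 23.5982 billion.

₹23.6 billion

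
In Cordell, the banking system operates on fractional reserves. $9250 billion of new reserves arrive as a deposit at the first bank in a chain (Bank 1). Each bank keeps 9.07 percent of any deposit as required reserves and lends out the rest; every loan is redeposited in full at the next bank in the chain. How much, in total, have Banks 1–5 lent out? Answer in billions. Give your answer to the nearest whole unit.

$35087 billion

Bank i lends (1 − rr)^i of the original deposit: Bank 1 lends 9250·0.9093 = 8411.0250, Bank 2 lends 9250·0.9093² ≈ 7648.1450, and so on.
Summing a geometric series: total = 9250·[0.9093·(1 − 0.9093^5) / (1 − 0.9093)] ≈ 35087.4476 billion.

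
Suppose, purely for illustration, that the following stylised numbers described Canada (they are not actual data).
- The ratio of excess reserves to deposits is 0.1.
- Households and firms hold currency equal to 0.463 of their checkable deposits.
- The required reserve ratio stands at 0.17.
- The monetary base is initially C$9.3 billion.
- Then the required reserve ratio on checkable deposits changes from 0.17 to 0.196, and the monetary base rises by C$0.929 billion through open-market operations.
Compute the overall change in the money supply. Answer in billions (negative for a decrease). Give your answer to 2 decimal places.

Before: m₁ = (1 + 0.463) / (0.17 + 0.1 + 0.463) ≈ 1.99591, MB₁ = 9.3, so M₁ = 1.99591 × 9.3 ≈ 18.562 billion.
After: m₂ = (1 + 0.463) / (0.196 + 0.1 + 0.463) ≈ 1.92754, MB₂ = 9.3 + 0.929 = 10.229, so M₂ = 1.92754 × 10.229 ≈ 19.7168 billion.
ΔM = M₂ − M₁ = 19.7168 − 18.562 = 1.1548 billion.

C$1.15 billion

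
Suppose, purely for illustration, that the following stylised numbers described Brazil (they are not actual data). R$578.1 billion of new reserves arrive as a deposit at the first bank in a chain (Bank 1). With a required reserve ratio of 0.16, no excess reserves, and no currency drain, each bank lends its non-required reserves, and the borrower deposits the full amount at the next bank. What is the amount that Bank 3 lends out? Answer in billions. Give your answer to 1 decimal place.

Each bank lends a fraction (1 − rr) = 0.8400 of the deposit it receives, so Bank 3 receives 578.1·0.8400^2 and lends 578.1·0.8400^3 ≈ 342.6422 billion.

R$342.6 billion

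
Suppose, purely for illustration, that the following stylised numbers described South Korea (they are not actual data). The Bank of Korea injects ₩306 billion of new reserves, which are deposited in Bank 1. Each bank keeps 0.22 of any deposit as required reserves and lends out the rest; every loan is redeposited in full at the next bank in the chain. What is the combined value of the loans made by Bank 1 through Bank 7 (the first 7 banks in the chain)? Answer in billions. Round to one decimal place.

Bank i lends (1 − rr)^i of the original deposit: Bank 1 lends 306·0.7800 = 238.6800, Bank 2 lends 306·0.7800² = 186.1704, and so on.
Summing a geometric series: total = 306·[0.7800·(1 − 0.7800^7) / (1 − 0.7800)] ≈ 894.3386 billion.

₩894.3 billion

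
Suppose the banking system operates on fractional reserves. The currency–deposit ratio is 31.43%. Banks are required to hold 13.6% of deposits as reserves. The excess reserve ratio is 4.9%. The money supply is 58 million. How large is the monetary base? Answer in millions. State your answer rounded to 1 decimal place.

22.0 million

The money multiplier is m = (1 + c) / (rr + e + c) = (1 + 0.3143) / (0.136 + 0.049 + 0.3143) ≈ 2.6323.
MB = M / m = 58 / 2.6323 ≈ 22.034 million.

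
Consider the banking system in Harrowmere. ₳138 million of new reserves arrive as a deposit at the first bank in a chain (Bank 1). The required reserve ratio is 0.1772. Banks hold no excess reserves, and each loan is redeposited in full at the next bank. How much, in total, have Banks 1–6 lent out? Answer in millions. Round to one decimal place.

Bank i lends (1 − rr)^i of the original deposit: Bank 1 lends 138·0.8228 = 113.5464, Bank 2 lends 138·0.8228² ≈ 93.4260, and so on.
Summing a geometric series: total = 138·[0.8228·(1 − 0.8228^6) / (1 − 0.8228)] ≈ 441.9540 million.

₳442.0 million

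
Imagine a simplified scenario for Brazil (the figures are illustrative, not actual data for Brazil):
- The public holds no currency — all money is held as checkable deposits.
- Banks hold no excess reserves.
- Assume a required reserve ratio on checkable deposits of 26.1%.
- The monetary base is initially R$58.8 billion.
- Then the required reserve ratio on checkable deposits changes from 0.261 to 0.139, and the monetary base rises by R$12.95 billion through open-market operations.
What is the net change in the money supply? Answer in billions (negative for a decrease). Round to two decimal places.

Before: m₁ = 1 / (0.261) ≈ 3.83142, MB₁ = 58.8, so M₁ = 3.83142 × 58.8 ≈ 225.2875 billion.
After: m₂ = 1 / (0.139) ≈ 7.19424, MB₂ = 58.8 + 12.95 = 71.75, so M₂ = 7.19424 × 71.75 ≈ 516.1867 billion.
ΔM = M₂ − M₁ = 516.1867 − 225.2875 = 290.8992 billion.

R$290.90 billion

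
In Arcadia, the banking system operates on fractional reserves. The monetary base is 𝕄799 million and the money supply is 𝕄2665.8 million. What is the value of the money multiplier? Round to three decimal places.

The money multiplier is m = M / MB = 2665.8 / 799 ≈ 3.33642.

3.336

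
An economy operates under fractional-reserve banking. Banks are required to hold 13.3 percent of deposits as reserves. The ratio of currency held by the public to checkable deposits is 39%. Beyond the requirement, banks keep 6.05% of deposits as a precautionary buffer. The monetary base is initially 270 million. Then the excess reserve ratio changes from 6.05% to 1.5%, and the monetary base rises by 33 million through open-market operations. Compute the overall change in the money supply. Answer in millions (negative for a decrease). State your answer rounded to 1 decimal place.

Before: m₁ = (1 + 0.39) / (0.133 + 0.0605 + 0.39) ≈ 2.38218, MB₁ = 270, so M₁ = 2.38218 × 270 = 643.1886 million.
After: m₂ = (1 + 0.39) / (0.133 + 0.015 + 0.39) ≈ 2.58364, MB₂ = 270 + 33 = 303, so M₂ = 2.58364 × 303 ≈ 782.8429 million.
ΔM = M₂ − M₁ = 782.8429 − 643.1886 = 139.6543 million.

139.7 million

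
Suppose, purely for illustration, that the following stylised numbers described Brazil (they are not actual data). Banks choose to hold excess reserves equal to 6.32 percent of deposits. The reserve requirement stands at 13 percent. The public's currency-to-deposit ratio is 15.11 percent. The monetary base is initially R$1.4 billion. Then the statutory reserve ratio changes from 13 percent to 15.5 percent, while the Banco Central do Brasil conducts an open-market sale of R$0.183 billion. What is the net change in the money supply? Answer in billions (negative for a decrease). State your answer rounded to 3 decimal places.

-0.887 billion

Before: m₁ = (1 + 0.1511) / (0.13 + 0.0632 + 0.1511) ≈ 3.34331, MB₁ = 1.4, so M₁ = 3.34331 × 1.4 ≈ 4.6806 billion.
After: m₂ = (1 + 0.1511) / (0.155 + 0.0632 + 0.1511) ≈ 3.11698, MB₂ = 1.4 − 0.183 = 1.217, so M₂ = 3.11698 × 1.217 ≈ 3.7934 billion.
ΔM = M₂ − M₁ = 3.7934 − 4.6806 = -0.8872 billion.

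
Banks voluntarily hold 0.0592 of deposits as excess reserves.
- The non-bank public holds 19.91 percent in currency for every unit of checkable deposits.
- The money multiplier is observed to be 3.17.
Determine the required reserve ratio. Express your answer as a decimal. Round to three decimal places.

0.120

Using m = 3.17. Since m = (1 + c)/(c + rr + e), the denominator satisfies c + rr + e = (1 + c)/m = (1 + 0.1991) / 3.17 ≈ 0.378265.
With c = 0.1991 and e = 0.0592, the required reserve ratio is 0.378265 − 0.1991 − 0.0592 = 0.119965.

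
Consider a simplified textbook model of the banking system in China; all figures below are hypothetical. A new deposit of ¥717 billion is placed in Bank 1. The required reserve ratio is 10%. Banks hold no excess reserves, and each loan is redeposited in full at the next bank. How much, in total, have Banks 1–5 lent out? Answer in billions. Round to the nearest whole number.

¥2643 billion

Bank i lends (1 − rr)^i of the original deposit: Bank 1 lends 717·0.9000 = 645.3000, Bank 2 lends 717·0.9000² = 580.7700, and so on.
Summing a geometric series: total = 717·[0.9000·(1 − 0.9000^5) / (1 − 0.9000)] ≈ 2642.5680 billion.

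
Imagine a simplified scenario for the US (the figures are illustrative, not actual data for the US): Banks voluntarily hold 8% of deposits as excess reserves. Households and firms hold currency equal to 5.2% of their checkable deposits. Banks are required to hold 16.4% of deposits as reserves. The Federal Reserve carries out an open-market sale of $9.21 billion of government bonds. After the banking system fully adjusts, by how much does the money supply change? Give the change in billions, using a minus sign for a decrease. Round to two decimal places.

The money multiplier is m = (1 + c) / (rr + e + c) = (1 + 0.052) / (0.164 + 0.08 + 0.052) ≈ 3.5541.
The sale removes 9.21 billion of base, so ΔM = m × ΔMB = 3.5541 × (−9.21) ≈ -32.7333 billion.

-32.73 billion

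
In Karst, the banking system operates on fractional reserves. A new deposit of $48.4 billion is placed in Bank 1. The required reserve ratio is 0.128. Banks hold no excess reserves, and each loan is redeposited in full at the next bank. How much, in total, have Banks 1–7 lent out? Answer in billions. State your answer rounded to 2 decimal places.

$203.32 billion

Bank i lends (1 − rr)^i of the original deposit: Bank 1 lends 48.4·0.8720 = 42.2048, Bank 2 lends 48.4·0.8720² ≈ 36.8026, and so on.
Summing a geometric series: total = 48.4·[0.8720·(1 − 0.8720^7) / (1 − 0.8720)] ≈ 203.3191 billion.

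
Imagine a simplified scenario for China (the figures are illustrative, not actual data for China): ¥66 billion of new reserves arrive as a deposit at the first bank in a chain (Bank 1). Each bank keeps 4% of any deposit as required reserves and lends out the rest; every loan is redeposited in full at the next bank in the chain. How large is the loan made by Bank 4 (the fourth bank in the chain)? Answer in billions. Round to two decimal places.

¥56.06 billion

Each bank lends a fraction (1 − rr) = 0.9600 of the deposit it receives, so Bank 4 receives 66·0.9600^3 and lends 66·0.9600^4 ≈ 56.0569 billion.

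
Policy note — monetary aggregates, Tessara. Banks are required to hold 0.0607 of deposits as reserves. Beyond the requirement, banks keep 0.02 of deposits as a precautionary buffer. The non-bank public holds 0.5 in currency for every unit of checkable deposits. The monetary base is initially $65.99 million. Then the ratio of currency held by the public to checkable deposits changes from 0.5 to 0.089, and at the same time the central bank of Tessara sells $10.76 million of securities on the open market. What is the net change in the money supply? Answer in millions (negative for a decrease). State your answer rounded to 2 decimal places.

$183.96 million

Before: m₁ = (1 + 0.5) / (0.0607 + 0.02 + 0.5) ≈ 2.58309, MB₁ = 65.99, so M₁ = 2.58309 × 65.99 ≈ 170.4581 million.
After: m₂ = (1 + 0.089) / (0.0607 + 0.02 + 0.089) ≈ 6.41721, MB₂ = 65.99 − 10.76 = 55.23, so M₂ = 6.41721 × 55.23 ≈ 354.4225 million.
ΔM = M₂ − M₁ = 354.4225 − 170.4581 = 183.9644 million.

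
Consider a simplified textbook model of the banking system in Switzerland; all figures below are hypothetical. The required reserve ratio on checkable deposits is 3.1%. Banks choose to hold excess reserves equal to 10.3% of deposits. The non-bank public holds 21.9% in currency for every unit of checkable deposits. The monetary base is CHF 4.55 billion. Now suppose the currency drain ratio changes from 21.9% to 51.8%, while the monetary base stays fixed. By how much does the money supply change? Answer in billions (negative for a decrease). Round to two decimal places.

-5.12 billion

Initially m₁ = (1 + 0.219) / (0.031 + 0.103 + 0.219) ≈ 3.4533, so M₁ = 3.4533 × 4.55 ≈ 15.7125 billion.
After the change m₂ = (1 + 0.518) / (0.031 + 0.103 + 0.518) ≈ 2.3282, so M₂ = 2.3282 × 4.55 ≈ 10.5933 billion.
ΔM = M₂ − M₁ = 10.5933 − 15.7125 = -5.1192 billion.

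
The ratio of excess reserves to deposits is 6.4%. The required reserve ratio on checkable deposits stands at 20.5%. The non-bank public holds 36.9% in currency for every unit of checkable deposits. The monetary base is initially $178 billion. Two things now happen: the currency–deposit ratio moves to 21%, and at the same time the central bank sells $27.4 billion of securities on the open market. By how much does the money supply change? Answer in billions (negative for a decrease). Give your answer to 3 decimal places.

-1.517 billion

Before: m₁ = (1 + 0.369) / (0.205 + 0.064 + 0.369) ≈ 2.1457680, MB₁ = 178, so M₁ = 2.1457680 × 178 ≈ 381.9467 billion.
After: m₂ = (1 + 0.21) / (0.205 + 0.064 + 0.21) ≈ 2.5260960, MB₂ = 178 − 27.4 = 150.6, so M₂ = 2.5260960 × 150.6 ≈ 380.4301 billion.
ΔM = M₂ − M₁ = 380.4301 − 381.9467 = -1.5166 billion.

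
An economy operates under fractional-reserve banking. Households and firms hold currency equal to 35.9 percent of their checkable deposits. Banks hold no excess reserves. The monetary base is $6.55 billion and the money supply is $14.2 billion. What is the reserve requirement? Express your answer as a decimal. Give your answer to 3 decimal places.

0.268

Using m = M/MB = 14.2/6.55 ≈ 2.167939. Since m = (1 + c)/(c + rr + e), the denominator satisfies c + rr + e = (1 + c)/m = (1 + 0.359) / 2.167939 ≈ 0.626863.
With c = 0.359 and e = 0, the reserve requirement is 0.626863 − 0.359 − 0 = 0.267863.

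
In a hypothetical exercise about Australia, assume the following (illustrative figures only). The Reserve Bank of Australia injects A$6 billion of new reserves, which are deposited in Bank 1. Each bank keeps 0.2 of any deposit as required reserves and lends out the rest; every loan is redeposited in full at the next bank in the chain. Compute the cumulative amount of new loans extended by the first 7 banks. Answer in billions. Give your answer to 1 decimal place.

Bank i lends (1 − rr)^i of the original deposit: Bank 1 lends 6·0.8000 = 4.8000, Bank 2 lends 6·0.8000² = 3.8400, and so on.
Summing a geometric series: total = 6·[0.8000·(1 − 0.8000^7) / (1 − 0.8000)] ≈ 18.9668 billion.

A$19.0 billion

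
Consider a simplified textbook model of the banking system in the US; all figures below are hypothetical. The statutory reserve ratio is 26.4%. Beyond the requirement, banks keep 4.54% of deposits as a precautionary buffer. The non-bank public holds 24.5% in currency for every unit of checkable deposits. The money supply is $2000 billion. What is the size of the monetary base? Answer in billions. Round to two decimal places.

The money multiplier is m = (1 + c) / (rr + e + c) = (1 + 0.245) / (0.264 + 0.0454 + 0.245) ≈ 2.2456710.
MB = M / m = 2000 / 2.2456710 ≈ 890.6024 billion.

$890.60 billion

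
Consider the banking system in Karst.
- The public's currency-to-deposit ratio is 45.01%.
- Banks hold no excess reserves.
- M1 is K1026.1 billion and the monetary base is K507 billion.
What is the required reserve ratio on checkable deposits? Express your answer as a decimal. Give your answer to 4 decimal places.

0.2664

Using m = M/MB = 1026.1/507 ≈ 2.023866. Since m = (1 + c)/(c + rr + e), the denominator satisfies c + rr + e = (1 + c)/m = (1 + 0.4501) / 2.023866 ≈ 0.716500.
With c = 0.4501 and e = 0, the required reserve ratio on checkable deposits is 0.716500 − 0.4501 − 0 = 0.2664.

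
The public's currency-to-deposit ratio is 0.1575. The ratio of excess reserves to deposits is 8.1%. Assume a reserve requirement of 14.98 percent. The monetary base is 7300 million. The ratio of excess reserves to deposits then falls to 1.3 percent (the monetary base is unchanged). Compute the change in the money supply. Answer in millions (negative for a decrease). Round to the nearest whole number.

Initially m₁ = (1 + 0.1575) / (0.1498 + 0.081 + 0.1575) ≈ 2.98094, so M₁ = 2.98094 × 7300 = 21760.862 million.
After the change m₂ = (1 + 0.1575) / (0.1498 + 0.013 + 0.1575) ≈ 3.61380, so M₂ = 3.61380 × 7300 = 26380.74 million.
ΔM = M₂ − M₁ = 26380.74 − 21760.862 = 4619.878 million.

4620 million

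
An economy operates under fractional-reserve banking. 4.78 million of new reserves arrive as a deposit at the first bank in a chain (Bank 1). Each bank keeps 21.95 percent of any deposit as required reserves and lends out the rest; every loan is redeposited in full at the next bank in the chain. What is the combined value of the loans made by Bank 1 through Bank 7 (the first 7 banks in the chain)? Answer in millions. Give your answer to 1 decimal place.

Bank i lends (1 − rr)^i of the original deposit: Bank 1 lends 4.78·0.7805 ≈ 3.7308, Bank 2 lends 4.78·0.7805² ≈ 2.9119, and so on.
Summing a geometric series: total = 4.78·[0.7805·(1 − 0.7805^7) / (1 − 0.7805)] ≈ 13.9978 million.

14.0 million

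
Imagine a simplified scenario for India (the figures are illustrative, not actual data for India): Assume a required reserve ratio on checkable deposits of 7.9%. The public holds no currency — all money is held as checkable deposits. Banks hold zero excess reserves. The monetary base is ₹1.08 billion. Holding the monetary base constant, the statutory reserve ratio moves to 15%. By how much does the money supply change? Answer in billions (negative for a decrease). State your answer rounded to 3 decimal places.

Initially m₁ = 1 / (0.079) ≈ 12.65823, so M₁ = 12.65823 × 1.08 ≈ 13.6709 billion.
After the change m₂ = 1 / (0.15) ≈ 6.66667, so M₂ = 6.66667 × 1.08 ≈ 7.2 billion.
ΔM = M₂ − M₁ = 7.2 − 13.6709 = -6.4709 billion.

-6.471 billion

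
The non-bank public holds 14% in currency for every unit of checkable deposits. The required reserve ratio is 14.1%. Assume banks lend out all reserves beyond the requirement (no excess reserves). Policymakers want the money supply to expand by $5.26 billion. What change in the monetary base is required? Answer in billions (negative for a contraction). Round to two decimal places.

The money multiplier is m = (1 + c) / (rr + c) = (1 + 0.14) / (0.141 + 0.14) ≈ 4.0569.
ΔMB = ΔM / m = (+5.26) / 4.0569 ≈ 1.2966 billion.

$1.30 billion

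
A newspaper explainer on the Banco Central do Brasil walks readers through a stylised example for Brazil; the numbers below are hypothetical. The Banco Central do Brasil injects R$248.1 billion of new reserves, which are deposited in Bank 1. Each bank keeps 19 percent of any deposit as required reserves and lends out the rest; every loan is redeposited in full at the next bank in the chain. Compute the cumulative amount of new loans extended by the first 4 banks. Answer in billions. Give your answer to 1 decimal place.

Bank i lends (1 − rr)^i of the original deposit: Bank 1 lends 248.1·0.8100 = 200.9610, Bank 2 lends 248.1·0.8100² ≈ 162.7784, and so on.
Summing a geometric series: total = 248.1·[0.8100·(1 − 0.8100^4) / (1 − 0.8100)] ≈ 602.3888 billion.

R$602.4 billion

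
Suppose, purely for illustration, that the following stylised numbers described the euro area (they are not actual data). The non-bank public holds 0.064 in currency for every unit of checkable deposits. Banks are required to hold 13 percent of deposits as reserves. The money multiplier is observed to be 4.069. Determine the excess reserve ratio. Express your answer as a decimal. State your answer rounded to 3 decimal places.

Using m = 4.069. Since m = (1 + c)/(c + rr + e), the denominator satisfies c + rr + e = (1 + c)/m = (1 + 0.064) / 4.069 ≈ 0.261489.
With c = 0.064 and rr = 0.13, the excess reserve ratio is 0.261489 − 0.064 − 0.13 = 0.067489.

0.067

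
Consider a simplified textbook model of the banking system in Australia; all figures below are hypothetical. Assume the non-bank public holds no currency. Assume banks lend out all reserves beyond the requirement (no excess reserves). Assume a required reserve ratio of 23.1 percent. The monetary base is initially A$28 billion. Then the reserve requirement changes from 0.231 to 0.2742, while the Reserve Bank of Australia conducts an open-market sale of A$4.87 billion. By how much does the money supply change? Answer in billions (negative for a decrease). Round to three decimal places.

Before: m₁ = 1 / (0.231) ≈ 4.329004, MB₁ = 28, so M₁ = 4.329004 × 28 ≈ 121.2121 billion.
After: m₂ = 1 / (0.2742) ≈ 3.646973, MB₂ = 28 − 4.87 = 23.13, so M₂ = 3.646973 × 23.13 ≈ 84.3545 billion.
ΔM = M₂ − M₁ = 84.3545 − 121.2121 = -36.8576 billion.

-36.858 billion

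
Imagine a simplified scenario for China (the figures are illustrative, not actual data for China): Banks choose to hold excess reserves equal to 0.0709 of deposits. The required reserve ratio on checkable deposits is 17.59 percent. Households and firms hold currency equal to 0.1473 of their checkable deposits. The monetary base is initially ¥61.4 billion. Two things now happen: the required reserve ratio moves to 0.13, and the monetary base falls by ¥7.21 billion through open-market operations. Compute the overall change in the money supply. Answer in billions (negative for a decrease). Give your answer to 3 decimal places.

Before: m₁ = (1 + 0.1473) / (0.1759 + 0.0709 + 0.1473) ≈ 2.911190, MB₁ = 61.4, so M₁ = 2.911190 × 61.4 ≈ 178.7471 billion.
After: m₂ = (1 + 0.1473) / (0.13 + 0.0709 + 0.1473) ≈ 3.294945, MB₂ = 61.4 − 7.21 = 54.19, so M₂ = 3.294945 × 54.19 ≈ 178.5531 billion.
ΔM = M₂ − M₁ = 178.5531 − 178.7471 = -0.194 billion.

-0.194 billion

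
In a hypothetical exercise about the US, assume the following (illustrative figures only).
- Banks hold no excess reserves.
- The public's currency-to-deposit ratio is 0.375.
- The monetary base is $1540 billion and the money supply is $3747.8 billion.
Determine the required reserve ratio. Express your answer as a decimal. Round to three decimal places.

0.190

Using m = M/MB = 3747.8/1540 ≈ 2.433636. Since m = (1 + c)/(c + rr + e), the denominator satisfies c + rr + e = (1 + c)/m = (1 + 0.375) / 2.433636 ≈ 0.564998.
With c = 0.375 and e = 0, the required reserve ratio is 0.564998 − 0.375 − 0 = 0.189998.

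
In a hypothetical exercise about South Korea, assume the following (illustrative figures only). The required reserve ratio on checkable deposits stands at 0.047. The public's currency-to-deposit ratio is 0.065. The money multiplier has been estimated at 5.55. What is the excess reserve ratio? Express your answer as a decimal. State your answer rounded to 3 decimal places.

0.080

Using m = 5.55. Since m = (1 + c)/(c + rr + e), the denominator satisfies c + rr + e = (1 + c)/m = (1 + 0.065) / 5.55 ≈ 0.191892.
With c = 0.065 and rr = 0.047, the excess reserve ratio is 0.191892 − 0.065 − 0.047 = 0.079892.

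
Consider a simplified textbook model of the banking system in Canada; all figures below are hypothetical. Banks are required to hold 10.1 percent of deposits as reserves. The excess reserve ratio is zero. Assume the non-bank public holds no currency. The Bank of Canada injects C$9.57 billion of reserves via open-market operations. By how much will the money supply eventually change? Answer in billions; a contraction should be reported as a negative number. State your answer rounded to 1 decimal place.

C$94.8 billion

The simple money multiplier is m = 1/rr = 1/0.101 ≈ 9.9010.
An open-market purchase increases the monetary base by 9.57 billion, so ΔM = m × ΔMB = 9.9010 × 9.57 ≈ 94.7526 billion.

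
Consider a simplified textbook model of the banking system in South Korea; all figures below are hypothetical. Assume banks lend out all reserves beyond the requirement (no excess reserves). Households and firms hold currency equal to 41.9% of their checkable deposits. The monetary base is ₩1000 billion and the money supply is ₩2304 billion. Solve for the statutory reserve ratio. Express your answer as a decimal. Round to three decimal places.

0.197

Using m = M/MB = 2304/1000 = 2.304000. Since m = (1 + c)/(c + rr + e), the denominator satisfies c + rr + e = (1 + c)/m = (1 + 0.419) / 2.304000 ≈ 0.615885.
With c = 0.419 and e = 0, the statutory reserve ratio is 0.615885 − 0.419 − 0 = 0.196885.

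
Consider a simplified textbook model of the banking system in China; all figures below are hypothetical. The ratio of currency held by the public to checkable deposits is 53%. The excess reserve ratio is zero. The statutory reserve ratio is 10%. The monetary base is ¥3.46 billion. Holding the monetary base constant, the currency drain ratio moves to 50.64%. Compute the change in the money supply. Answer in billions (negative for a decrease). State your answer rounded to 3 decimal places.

Initially m₁ = (1 + 0.53) / (0.1 + 0.53) ≈ 2.42857, so M₁ = 2.42857 × 3.46 ≈ 8.4029 billion.
After the change m₂ = (1 + 0.5064) / (0.1 + 0.5064) ≈ 2.48417, so M₂ = 2.48417 × 3.46 ≈ 8.5952 billion.
ΔM = M₂ − M₁ = 8.5952 − 8.4029 = 0.1923 billion.

¥0.192 billion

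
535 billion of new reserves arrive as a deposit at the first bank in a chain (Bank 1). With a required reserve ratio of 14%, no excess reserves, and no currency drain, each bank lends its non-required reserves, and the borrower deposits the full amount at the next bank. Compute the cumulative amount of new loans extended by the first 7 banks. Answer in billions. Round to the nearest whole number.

Bank i lends (1 − rr)^i of the original deposit: Bank 1 lends 535·0.8600 = 460.1000, Bank 2 lends 535·0.8600² = 395.6860, and so on.
Summing a geometric series: total = 535·[0.8600·(1 − 0.8600^7) / (1 − 0.8600)] ≈ 2142.9886 billion.

2143 billion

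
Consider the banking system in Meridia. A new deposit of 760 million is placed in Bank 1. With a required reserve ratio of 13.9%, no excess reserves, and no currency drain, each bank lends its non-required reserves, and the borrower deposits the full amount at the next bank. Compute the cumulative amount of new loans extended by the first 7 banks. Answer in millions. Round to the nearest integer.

3056 million

Bank i lends (1 − rr)^i of the original deposit: Bank 1 lends 760·0.8610 = 654.3600, Bank 2 lends 760·0.8610² ≈ 563.4040, and so on.
Summing a geometric series: total = 760·[0.8610·(1 − 0.8610^7) / (1 − 0.8610)] ≈ 3056.3334 million.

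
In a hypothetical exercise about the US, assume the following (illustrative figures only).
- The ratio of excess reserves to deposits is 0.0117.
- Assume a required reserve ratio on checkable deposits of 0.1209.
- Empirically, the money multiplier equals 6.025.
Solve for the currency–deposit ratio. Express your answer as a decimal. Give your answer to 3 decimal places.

Using m = 6.025. From m = (1 + c)/(c + rr + e), rearranging gives 1 + c = m·(c + rr + e), so c·(1 − m) = m·(rr + e) − 1.
Hence c = [m·(rr + e) − 1]/(1 − m) = [6.025 × (0.1209 + 0.0117) − 1] / (1 − 6.025) ≈ 0.040017.

0.040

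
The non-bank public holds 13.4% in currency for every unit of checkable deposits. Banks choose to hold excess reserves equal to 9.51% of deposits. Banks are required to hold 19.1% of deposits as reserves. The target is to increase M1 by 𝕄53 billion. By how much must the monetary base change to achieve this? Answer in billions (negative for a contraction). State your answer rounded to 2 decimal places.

𝕄19.63 billion

The money multiplier is m = (1 + c) / (rr + e + c) = (1 + 0.134) / (0.191 + 0.0951 + 0.134) ≈ 2.69936.
ΔMB = ΔM / m = (+53) / 2.69936 ≈ 19.6343 billion.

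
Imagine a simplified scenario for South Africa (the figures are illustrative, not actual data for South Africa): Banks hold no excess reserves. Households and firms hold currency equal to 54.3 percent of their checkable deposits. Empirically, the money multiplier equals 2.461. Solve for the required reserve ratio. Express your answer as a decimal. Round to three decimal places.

Using m = 2.461. Since m = (1 + c)/(c + rr + e), the denominator satisfies c + rr + e = (1 + c)/m = (1 + 0.543) / 2.461 ≈ 0.626981.
With c = 0.543 and e = 0, the required reserve ratio is 0.626981 − 0.543 − 0 = 0.083981.

0.084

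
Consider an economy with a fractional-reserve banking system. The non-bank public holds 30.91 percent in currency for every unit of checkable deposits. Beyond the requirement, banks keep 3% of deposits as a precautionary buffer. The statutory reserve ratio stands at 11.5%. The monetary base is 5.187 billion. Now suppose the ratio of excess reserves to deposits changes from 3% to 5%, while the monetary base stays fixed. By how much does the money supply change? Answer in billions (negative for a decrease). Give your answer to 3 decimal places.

Initially m₁ = (1 + 0.3091) / (0.115 + 0.03 + 0.3091) ≈ 2.88285, so M₁ = 2.88285 × 5.187 ≈ 14.9533 billion.
After the change m₂ = (1 + 0.3091) / (0.115 + 0.05 + 0.3091) ≈ 2.76123, so M₂ = 2.76123 × 5.187 ≈ 14.3225 billion.
ΔM = M₂ − M₁ = 14.3225 − 14.9533 = -0.6308 billion.

-0.631 billion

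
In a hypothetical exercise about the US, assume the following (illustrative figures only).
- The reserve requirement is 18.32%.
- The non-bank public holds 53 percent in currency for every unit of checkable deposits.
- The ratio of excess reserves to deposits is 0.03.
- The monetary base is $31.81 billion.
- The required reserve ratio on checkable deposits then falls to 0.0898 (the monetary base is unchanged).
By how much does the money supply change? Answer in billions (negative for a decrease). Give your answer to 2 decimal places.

Initially m₁ = (1 + 0.53) / (0.1832 + 0.03 + 0.53) ≈ 2.05867, so M₁ = 2.05867 × 31.81 ≈ 65.4863 billion.
After the change m₂ = (1 + 0.53) / (0.0898 + 0.03 + 0.53) ≈ 2.35457, so M₂ = 2.35457 × 31.81 ≈ 74.8989 billion.
ΔM = M₂ − M₁ = 74.8989 − 65.4863 = 9.4126 billion.

$9.41 billion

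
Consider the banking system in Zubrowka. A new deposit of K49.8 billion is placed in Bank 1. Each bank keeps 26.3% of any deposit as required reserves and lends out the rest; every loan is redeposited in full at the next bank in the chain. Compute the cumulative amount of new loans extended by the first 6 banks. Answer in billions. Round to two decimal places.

Bank i lends (1 − rr)^i of the original deposit: Bank 1 lends 49.8·0.7370 = 36.7026, Bank 2 lends 49.8·0.7370² ≈ 27.0498, and so on.
Summing a geometric series: total = 49.8·[0.7370·(1 − 0.7370^6) / (1 − 0.7370)] ≈ 117.1898 billion.

K117.19 billion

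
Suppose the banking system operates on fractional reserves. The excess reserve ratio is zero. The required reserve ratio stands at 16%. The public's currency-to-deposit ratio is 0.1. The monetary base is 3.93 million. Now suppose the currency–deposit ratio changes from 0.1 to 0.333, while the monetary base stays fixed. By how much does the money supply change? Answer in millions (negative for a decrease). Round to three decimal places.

Initially m₁ = (1 + 0.1) / (0.16 + 0.1) ≈ 4.23077, so M₁ = 4.23077 × 3.93 ≈ 16.6269 million.
After the change m₂ = (1 + 0.333) / (0.16 + 0.333) ≈ 2.70385, so M₂ = 2.70385 × 3.93 ≈ 10.6261 million.
ΔM = M₂ − M₁ = 10.6261 − 16.6269 = -6.0008 million.

-6.001 million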